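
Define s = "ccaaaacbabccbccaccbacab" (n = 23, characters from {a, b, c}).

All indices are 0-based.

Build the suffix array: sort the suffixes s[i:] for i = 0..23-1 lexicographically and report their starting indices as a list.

rank→(start, suffix):
  0 → (2, 'aaaacbabccbccaccbacab')
  1 → (3, 'aaacbabccbccaccbacab')
  2 → (4, 'aacbabccbccaccbacab')
  3 → (21, 'ab')
  4 → (8, 'abccbccaccbacab')
  5 → (19, 'acab')
  6 → (5, 'acbabccbccaccbacab')
  7 → (15, 'accbacab')
  8 → (22, 'b')
  9 → (7, 'babccbccaccbacab')
  10 → (18, 'bacab')
  11 → (12, 'bccaccbacab')
  12 → (9, 'bccbccaccbacab')
  13 → (1, 'caaaacbabccbccaccbacab')
  14 → (20, 'cab')
  15 → (14, 'caccbacab')
  16 → (6, 'cbabccbccaccbacab')
  17 → (17, 'cbacab')
  18 → (11, 'cbccaccbacab')
  19 → (0, 'ccaaaacbabccbccaccbacab')
  20 → (13, 'ccaccbacab')
  21 → (16, 'ccbacab')
  22 → (10, 'ccbccaccbacab')

[2, 3, 4, 21, 8, 19, 5, 15, 22, 7, 18, 12, 9, 1, 20, 14, 6, 17, 11, 0, 13, 16, 10]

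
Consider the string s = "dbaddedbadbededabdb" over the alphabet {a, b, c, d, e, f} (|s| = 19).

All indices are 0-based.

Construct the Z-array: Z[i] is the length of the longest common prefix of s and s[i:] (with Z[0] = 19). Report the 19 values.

[19, 0, 0, 1, 1, 0, 4, 0, 0, 2, 0, 0, 1, 0, 1, 0, 0, 2, 0]

Z[0]=19
i=1: fresh scan; Z[1]=0
i=2: fresh scan; Z[2]=0
i=3: fresh scan; Z[3]=1 grow→box=[3,4)
i=4: fresh scan; Z[4]=1 grow→box=[4,5)
i=5: fresh scan; Z[5]=0
i=6: fresh scan; Z[6]=4 grow→box=[6,10)
i=7: min(r-i=3, Z[1]=0)=0; Z[7]=0
i=8: min(r-i=2, Z[2]=0)=0; Z[8]=0
i=9: min(r-i=1, Z[3]=1)=1; Z[9]=2 grow→box=[9,11)
i=10: min(r-i=1, Z[1]=0)=0; Z[10]=0
i=11: fresh scan; Z[11]=0
i=12: fresh scan; Z[12]=1 grow→box=[12,13)
i=13: fresh scan; Z[13]=0
i=14: fresh scan; Z[14]=1 grow→box=[14,15)
i=15: fresh scan; Z[15]=0
i=16: fresh scan; Z[16]=0
i=17: fresh scan; Z[17]=2 grow→box=[17,19)
i=18: min(r-i=1, Z[1]=0)=0; Z[18]=0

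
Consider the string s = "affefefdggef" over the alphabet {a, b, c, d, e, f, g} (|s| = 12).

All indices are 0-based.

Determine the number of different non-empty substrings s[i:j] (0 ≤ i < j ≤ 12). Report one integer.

sorted suffixes:
  #0 SA[0]=0  'affefefdggef'
  #1 SA[1]=7  'dggef'
  #2 SA[2]=10  'ef'
  #3 SA[3]=5  'efdggef'
  #4 SA[4]=3  'efefdggef'
  #5 SA[5]=11  'f'
  #6 SA[6]=6  'fdggef'
  #7 SA[7]=4  'fefdggef'
  #8 SA[8]=2  'fefefdggef'
  #9 SA[9]=1  'ffefefdggef'
  #10 SA[10]=9  'gef'
  #11 SA[11]=8  'ggef'

SA = [0, 7, 10, 5, 3, 11, 6, 4, 2, 1, 9, 8]
rank  pair      lcp
   1  s[0:],s[7:]  0  ''
   2  s[7:],s[10:]  0  ''
   3  s[10:],s[5:]  2  'ef'
   4  s[5:],s[3:]  2  'ef'
   5  s[3:],s[11:]  0  ''
   6  s[11:],s[6:]  1  'f'
   7  s[6:],s[4:]  1  'f'
   8  s[4:],s[2:]  3  'fef'
   9  s[2:],s[1:]  1  'f'
  10  s[1:],s[9:]  0  ''
  11  s[9:],s[8:]  1  'g'

n(n+1)/2 = 12·13/2 = 78
Σ LCP = 0 + 0 + 0 + 2 + 2 + 0 + 1 + 1 + 3 + 1 + 0 + 1 = 11
distinct = 78 − 11 = 67

67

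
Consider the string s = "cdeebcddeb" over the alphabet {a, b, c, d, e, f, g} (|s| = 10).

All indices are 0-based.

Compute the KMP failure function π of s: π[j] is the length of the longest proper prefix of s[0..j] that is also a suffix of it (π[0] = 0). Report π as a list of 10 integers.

[0, 0, 0, 0, 0, 1, 2, 0, 0, 0]

π[0] = 0
j=1 s[j]='d': π[1]=0 (border '')
j=2 s[j]='e': π[2]=0 (border '')
j=3 s[j]='e': π[3]=0 (border '')
j=4 s[j]='b': π[4]=0 (border '')
j=5 s[j]='c': π[5]=1 (border 'c')
j=6 s[j]='d': π[6]=2 (border 'cd')
j=7 s[j]='d': k: 2→0; π[7]=0 (border '')
j=8 s[j]='e': π[8]=0 (border '')
j=9 s[j]='b': π[9]=0 (border '')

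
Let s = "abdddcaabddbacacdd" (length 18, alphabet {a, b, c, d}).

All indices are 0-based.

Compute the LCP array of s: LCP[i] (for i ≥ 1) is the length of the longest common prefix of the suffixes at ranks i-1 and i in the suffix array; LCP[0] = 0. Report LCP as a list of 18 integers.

[0, 1, 4, 1, 2, 0, 1, 3, 0, 2, 1, 0, 1, 1, 1, 2, 2, 2]

rank→(start, suffix):
  0 → (6, 'aabddbacacdd')
  1 → (7, 'abddbacacdd')
  2 → (0, 'abdddcaabddbacacdd')
  3 → (12, 'acacdd')
  4 → (14, 'acdd')
  5 → (11, 'bacacdd')
  6 → (8, 'bddbacacdd')
  7 → (1, 'bdddcaabddbacacdd')
  8 → (5, 'caabddbacacdd')
  9 → (13, 'cacdd')
  10 → (15, 'cdd')
  11 → (17, 'd')
  12 → (10, 'dbacacdd')
  13 → (4, 'dcaabddbacacdd')
  14 → (16, 'dd')
  15 → (9, 'ddbacacdd')
  16 → (3, 'ddcaabddbacacdd')
  17 → (2, 'dddcaabddbacacdd')

SA = [6, 7, 0, 12, 14, 11, 8, 1, 5, 13, 15, 17, 10, 4, 16, 9, 3, 2]
rank  pair      lcp
   1  s[6:],s[7:]  1  'a'
   2  s[7:],s[0:]  4  'abdd'
   3  s[0:],s[12:]  1  'a'
   4  s[12:],s[14:]  2  'ac'
   5  s[14:],s[11:]  0  ''
   6  s[11:],s[8:]  1  'b'
   7  s[8:],s[1:]  3  'bdd'
   8  s[1:],s[5:]  0  ''
   9  s[5:],s[13:]  2  'ca'
  10  s[13:],s[15:]  1  'c'
  11  s[15:],s[17:]  0  ''
  12  s[17:],s[10:]  1  'd'
  13  s[10:],s[4:]  1  'd'
  14  s[4:],s[16:]  1  'd'
  15  s[16:],s[9:]  2  'dd'
  16  s[9:],s[3:]  2  'dd'
  17  s[3:],s[2:]  2  'dd'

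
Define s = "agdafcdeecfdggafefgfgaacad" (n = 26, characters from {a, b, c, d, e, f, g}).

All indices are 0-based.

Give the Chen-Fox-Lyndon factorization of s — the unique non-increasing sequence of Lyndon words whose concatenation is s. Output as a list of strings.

["agd", "afcdeecfdggafefgfg", "aacad"]

emit factor 1: 'agd' (i=0, period=3)
emit factor 2: 'afcdeecfdggafefgfg' (i=3, period=18)
emit factor 3: 'aacad' (i=21, period=5)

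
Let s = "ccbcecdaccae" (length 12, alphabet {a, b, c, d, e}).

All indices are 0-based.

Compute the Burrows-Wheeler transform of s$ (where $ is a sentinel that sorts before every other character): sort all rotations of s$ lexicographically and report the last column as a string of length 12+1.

rank  rotation       last
    0  $ccbcecdaccae  e
    1  accae$ccbcecd  d
    2  ae$ccbcecdacc  c
    3  bcecdaccae$cc  c
    4  cae$ccbcecdac  c
    5  cbcecdaccae$c  c
    6  ccae$ccbcecda  a
    7  ccbcecdaccae$  $
    8  cdaccae$ccbce  e
    9  cecdaccae$ccb  b
   10  daccae$ccbcec  c
   11  e$ccbcecdacca  a
   12  ecdaccae$ccbc  c

edcccca$ebcac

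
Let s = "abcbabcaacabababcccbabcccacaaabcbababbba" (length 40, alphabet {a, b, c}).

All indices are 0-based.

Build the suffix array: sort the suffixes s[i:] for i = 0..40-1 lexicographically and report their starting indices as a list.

sorted suffixes:
  #0 SA[0]=39  'a'
  #1 SA[1]=27  'aaabcbababbba'
  #2 SA[2]=28  'aabcbababbba'
  #3 SA[3]=7  'aacabababcccbabcccacaaabcbababbba'
  #4 SA[4]=10  'abababcccbabcccacaaabcbababbba'
  #5 SA[5]=33  'ababbba'
  #6 SA[6]=12  'ababcccbabcccacaaabcbababbba'
  #7 SA[7]=35  'abbba'
  #8 SA[8]=4  'abcaacabababcccbabcccacaaabcbababbba'
  #9 SA[9]=29  'abcbababbba'
  #10 SA[10]=0  'abcbabcaacabababcccbabcccacaaabcbababbba'
  #11 SA[11]=20  'abcccacaaabcbababbba'
  #12 SA[12]=14  'abcccbabcccacaaabcbababbba'
  #13 SA[13]=25  'acaaabcbababbba'
  #14 SA[14]=8  'acabababcccbabcccacaaabcbababbba'
  #15 SA[15]=38  'ba'
  #16 SA[16]=32  'bababbba'
  #17 SA[17]=11  'bababcccbabcccacaaabcbababbba'
  #18 SA[18]=34  'babbba'
  #19 SA[19]=3  'babcaacabababcccbabcccacaaabcbababbba'
  #20 SA[20]=19  'babcccacaaabcbababbba'
  #21 SA[21]=13  'babcccbabcccacaaabcbababbba'
  #22 SA[22]=37  'bba'
  #23 SA[23]=36  'bbba'
  #24 SA[24]=5  'bcaacabababcccbabcccacaaabcbababbba'
  #25 SA[25]=30  'bcbababbba'
  #26 SA[26]=1  'bcbabcaacabababcccbabcccacaaabcbababbba'
  #27 SA[27]=21  'bcccacaaabcbababbba'
  #28 SA[28]=15  'bcccbabcccacaaabcbababbba'
  #29 SA[29]=26  'caaabcbababbba'
  #30 SA[30]=6  'caacabababcccbabcccacaaabcbababbba'
  #31 SA[31]=9  'cabababcccbabcccacaaabcbababbba'
  #32 SA[32]=24  'cacaaabcbababbba'
  #33 SA[33]=31  'cbababbba'
  #34 SA[34]=2  'cbabcaacabababcccbabcccacaaabcbababbba'
  #35 SA[35]=18  'cbabcccacaaabcbababbba'
  #36 SA[36]=23  'ccacaaabcbababbba'
  #37 SA[37]=17  'ccbabcccacaaabcbababbba'
  #38 SA[38]=22  'cccacaaabcbababbba'
  #39 SA[39]=16  'cccbabcccacaaabcbababbba'

[39, 27, 28, 7, 10, 33, 12, 35, 4, 29, 0, 20, 14, 25, 8, 38, 32, 11, 34, 3, 19, 13, 37, 36, 5, 30, 1, 21, 15, 26, 6, 9, 24, 31, 2, 18, 23, 17, 22, 16]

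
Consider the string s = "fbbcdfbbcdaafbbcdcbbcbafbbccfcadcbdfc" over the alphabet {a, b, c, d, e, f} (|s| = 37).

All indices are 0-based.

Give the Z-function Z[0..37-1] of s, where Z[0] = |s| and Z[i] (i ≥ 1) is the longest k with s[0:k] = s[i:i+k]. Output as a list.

[37, 0, 0, 0, 0, 5, 0, 0, 0, 0, 0, 0, 5, 0, 0, 0, 0, 0, 0, 0, 0, 0, 0, 4, 0, 0, 0, 0, 1, 0, 0, 0, 0, 0, 0, 1, 0]

Z[0]=37
i=1: fresh scan; Z[1]=0
i=2: fresh scan; Z[2]=0
i=3: fresh scan; Z[3]=0
i=4: fresh scan; Z[4]=0
i=5: fresh scan; Z[5]=5 extend→box=[5,10)
i=6: min(r-i=4, Z[1]=0)=0; Z[6]=0
i=7: min(r-i=3, Z[2]=0)=0; Z[7]=0
i=8: min(r-i=2, Z[3]=0)=0; Z[8]=0
i=9: min(r-i=1, Z[4]=0)=0; Z[9]=0
i=10: fresh scan; Z[10]=0
i=11: fresh scan; Z[11]=0
i=12: fresh scan; Z[12]=5 extend→box=[12,17)
i=13: min(r-i=4, Z[1]=0)=0; Z[13]=0
i=14: min(r-i=3, Z[2]=0)=0; Z[14]=0
i=15: min(r-i=2, Z[3]=0)=0; Z[15]=0
i=16: min(r-i=1, Z[4]=0)=0; Z[16]=0
i=17: fresh scan; Z[17]=0
i=18: fresh scan; Z[18]=0
i=19: fresh scan; Z[19]=0
i=20: fresh scan; Z[20]=0
i=21: fresh scan; Z[21]=0
i=22: fresh scan; Z[22]=0
i=23: fresh scan; Z[23]=4 extend→box=[23,27)
i=24: min(r-i=3, Z[1]=0)=0; Z[24]=0
i=25: min(r-i=2, Z[2]=0)=0; Z[25]=0
i=26: min(r-i=1, Z[3]=0)=0; Z[26]=0
i=27: fresh scan; Z[27]=0
i=28: fresh scan; Z[28]=1 extend→box=[28,29)
i=29: fresh scan; Z[29]=0
i=30: fresh scan; Z[30]=0
i=31: fresh scan; Z[31]=0
i=32: fresh scan; Z[32]=0
i=33: fresh scan; Z[33]=0
i=34: fresh scan; Z[34]=0
i=35: fresh scan; Z[35]=1 extend→box=[35,36)
i=36: fresh scan; Z[36]=0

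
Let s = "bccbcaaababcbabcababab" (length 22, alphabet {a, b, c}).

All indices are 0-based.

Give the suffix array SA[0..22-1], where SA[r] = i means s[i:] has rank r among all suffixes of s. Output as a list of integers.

rank→(start, suffix):
  0 → (5, 'aaababcbabcababab')
  1 → (6, 'aababcbabcababab')
  2 → (20, 'ab')
  3 → (18, 'abab')
  4 → (16, 'ababab')
  5 → (7, 'ababcbabcababab')
  6 → (13, 'abcababab')
  7 → (9, 'abcbabcababab')
  8 → (21, 'b')
  9 → (19, 'bab')
  10 → (17, 'babab')
  11 → (12, 'babcababab')
  12 → (8, 'babcbabcababab')
  13 → (3, 'bcaaababcbabcababab')
  14 → (14, 'bcababab')
  15 → (10, 'bcbabcababab')
  16 → (0, 'bccbcaaababcbabcababab')
  17 → (4, 'caaababcbabcababab')
  18 → (15, 'cababab')
  19 → (11, 'cbabcababab')
  20 → (2, 'cbcaaababcbabcababab')
  21 → (1, 'ccbcaaababcbabcababab')

[5, 6, 20, 18, 16, 7, 13, 9, 21, 19, 17, 12, 8, 3, 14, 10, 0, 4, 15, 11, 2, 1]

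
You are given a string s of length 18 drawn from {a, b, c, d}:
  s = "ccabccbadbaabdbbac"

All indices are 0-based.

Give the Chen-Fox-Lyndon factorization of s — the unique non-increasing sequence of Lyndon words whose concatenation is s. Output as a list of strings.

emit factor 1: 'c' (i=0, period=1)
emit factor 2: 'c' (i=1, period=1)
emit factor 3: 'abccbadb' (i=2, period=8)
emit factor 4: 'aabdbbac' (i=10, period=8)

["c", "c", "abccbadb", "aabdbbac"]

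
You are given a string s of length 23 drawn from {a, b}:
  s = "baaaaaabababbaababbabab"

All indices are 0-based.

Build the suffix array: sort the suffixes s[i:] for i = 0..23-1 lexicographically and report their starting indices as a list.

sorted suffixes:
  #0 SA[0]=1  'aaaaaabababbaababbabab'
  #1 SA[1]=2  'aaaaabababbaababbabab'
  #2 SA[2]=3  'aaaabababbaababbabab'
  #3 SA[3]=4  'aaabababbaababbabab'
  #4 SA[4]=5  'aabababbaababbabab'
  #5 SA[5]=13  'aababbabab'
  #6 SA[6]=21  'ab'
  #7 SA[7]=19  'abab'
  #8 SA[8]=6  'abababbaababbabab'
  #9 SA[9]=8  'ababbaababbabab'
  #10 SA[10]=14  'ababbabab'
  #11 SA[11]=10  'abbaababbabab'
  #12 SA[12]=16  'abbabab'
  #13 SA[13]=22  'b'
  #14 SA[14]=0  'baaaaaabababbaababbabab'
  #15 SA[15]=12  'baababbabab'
  #16 SA[16]=20  'bab'
  #17 SA[17]=18  'babab'
  #18 SA[18]=7  'bababbaababbabab'
  #19 SA[19]=9  'babbaababbabab'
  #20 SA[20]=15  'babbabab'
  #21 SA[21]=11  'bbaababbabab'
  #22 SA[22]=17  'bbabab'

[1, 2, 3, 4, 5, 13, 21, 19, 6, 8, 14, 10, 16, 22, 0, 12, 20, 18, 7, 9, 15, 11, 17]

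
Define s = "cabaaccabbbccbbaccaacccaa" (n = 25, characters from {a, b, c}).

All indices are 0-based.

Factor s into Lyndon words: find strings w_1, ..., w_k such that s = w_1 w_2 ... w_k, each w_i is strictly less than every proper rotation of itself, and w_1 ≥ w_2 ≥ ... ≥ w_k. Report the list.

emit factor 1: 'c' (i=0, period=1)
emit factor 2: 'ab' (i=1, period=2)
emit factor 3: 'aaccabbbccbbaccaaccc' (i=3, period=20)
emit factor 4: 'a' (i=23, period=1)
emit factor 5: 'a' (i=24, period=1)

["c", "ab", "aaccabbbccbbaccaaccc", "a", "a"]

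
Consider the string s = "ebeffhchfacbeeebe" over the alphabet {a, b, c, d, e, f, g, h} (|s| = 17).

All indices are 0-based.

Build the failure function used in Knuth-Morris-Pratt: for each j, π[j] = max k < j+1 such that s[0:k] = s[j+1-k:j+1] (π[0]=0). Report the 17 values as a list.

[0, 0, 1, 0, 0, 0, 0, 0, 0, 0, 0, 0, 1, 1, 1, 2, 3]

π[0] = 0
j=1 s[j]='b': π[1]=0 (border '')
j=2 s[j]='e': π[2]=1 (border 'e')
j=3 s[j]='f': k: 1→0; π[3]=0 (border '')
j=4 s[j]='f': π[4]=0 (border '')
j=5 s[j]='h': π[5]=0 (border '')
j=6 s[j]='c': π[6]=0 (border '')
j=7 s[j]='h': π[7]=0 (border '')
j=8 s[j]='f': π[8]=0 (border '')
j=9 s[j]='a': π[9]=0 (border '')
j=10 s[j]='c': π[10]=0 (border '')
j=11 s[j]='b': π[11]=0 (border '')
j=12 s[j]='e': π[12]=1 (border 'e')
j=13 s[j]='e': k: 1→0; π[13]=1 (border 'e')
j=14 s[j]='e': k: 1→0; π[14]=1 (border 'e')
j=15 s[j]='b': π[15]=2 (border 'eb')
j=16 s[j]='e': π[16]=3 (border 'ebe')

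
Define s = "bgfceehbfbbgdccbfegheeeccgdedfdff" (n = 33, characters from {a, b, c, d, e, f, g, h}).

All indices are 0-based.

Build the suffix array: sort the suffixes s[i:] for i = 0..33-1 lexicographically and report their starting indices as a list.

[9, 7, 15, 10, 0, 14, 13, 23, 3, 24, 12, 26, 28, 30, 22, 27, 21, 20, 4, 17, 5, 32, 8, 2, 29, 16, 31, 11, 25, 1, 18, 6, 19]

rank→(start, suffix):
  0 → (9, 'bbgdccbfegheeeccgdedfdff')
  1 → (7, 'bfbbgdccbfegheeeccgdedfdff')
  2 → (15, 'bfegheeeccgdedfdff')
  3 → (10, 'bgdccbfegheeeccgdedfdff')
  4 → (0, 'bgfceehbfbbgdccbfegheeeccgdedfdff')
  5 → (14, 'cbfegheeeccgdedfdff')
  6 → (13, 'ccbfegheeeccgdedfdff')
  7 → (23, 'ccgdedfdff')
  8 → (3, 'ceehbfbbgdccbfegheeeccgdedfdff')
  9 → (24, 'cgdedfdff')
  10 → (12, 'dccbfegheeeccgdedfdff')
  11 → (26, 'dedfdff')
  12 → (28, 'dfdff')
  13 → (30, 'dff')
  14 → (22, 'eccgdedfdff')
  15 → (27, 'edfdff')
  16 → (21, 'eeccgdedfdff')
  17 → (20, 'eeeccgdedfdff')
  18 → (4, 'eehbfbbgdccbfegheeeccgdedfdff')
  19 → (17, 'egheeeccgdedfdff')
  20 → (5, 'ehbfbbgdccbfegheeeccgdedfdff')
  21 → (32, 'f')
  22 → (8, 'fbbgdccbfegheeeccgdedfdff')
  23 → (2, 'fceehbfbbgdccbfegheeeccgdedfdff')
  24 → (29, 'fdff')
  25 → (16, 'fegheeeccgdedfdff')
  26 → (31, 'ff')
  27 → (11, 'gdccbfegheeeccgdedfdff')
  28 → (25, 'gdedfdff')
  29 → (1, 'gfceehbfbbgdccbfegheeeccgdedfdff')
  30 → (18, 'gheeeccgdedfdff')
  31 → (6, 'hbfbbgdccbfegheeeccgdedfdff')
  32 → (19, 'heeeccgdedfdff')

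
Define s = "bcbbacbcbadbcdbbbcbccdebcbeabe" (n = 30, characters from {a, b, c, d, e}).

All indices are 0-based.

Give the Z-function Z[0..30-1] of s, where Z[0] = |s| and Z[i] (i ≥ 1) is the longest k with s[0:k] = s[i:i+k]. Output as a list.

[30, 0, 1, 1, 0, 0, 3, 0, 1, 0, 0, 2, 0, 0, 1, 1, 3, 0, 2, 0, 0, 0, 0, 3, 0, 1, 0, 0, 1, 0]

Z[0]=30
i=1: fresh scan; Z[1]=0
i=2: fresh scan; Z[2]=1 scan→box=[2,3)
i=3: fresh scan; Z[3]=1 scan→box=[3,4)
i=4: fresh scan; Z[4]=0
i=5: fresh scan; Z[5]=0
i=6: fresh scan; Z[6]=3 scan→box=[6,9)
i=7: min(r-i=2, Z[1]=0)=0; Z[7]=0
i=8: min(r-i=1, Z[2]=1)=1; Z[8]=1
i=9: fresh scan; Z[9]=0
i=10: fresh scan; Z[10]=0
i=11: fresh scan; Z[11]=2 scan→box=[11,13)
i=12: min(r-i=1, Z[1]=0)=0; Z[12]=0
i=13: fresh scan; Z[13]=0
i=14: fresh scan; Z[14]=1 scan→box=[14,15)
i=15: fresh scan; Z[15]=1 scan→box=[15,16)
i=16: fresh scan; Z[16]=3 scan→box=[16,19)
i=17: min(r-i=2, Z[1]=0)=0; Z[17]=0
i=18: min(r-i=1, Z[2]=1)=1; Z[18]=2 scan→box=[18,20)
i=19: min(r-i=1, Z[1]=0)=0; Z[19]=0
i=20: fresh scan; Z[20]=0
i=21: fresh scan; Z[21]=0
i=22: fresh scan; Z[22]=0
i=23: fresh scan; Z[23]=3 scan→box=[23,26)
i=24: min(r-i=2, Z[1]=0)=0; Z[24]=0
i=25: min(r-i=1, Z[2]=1)=1; Z[25]=1
i=26: fresh scan; Z[26]=0
i=27: fresh scan; Z[27]=0
i=28: fresh scan; Z[28]=1 scan→box=[28,29)
i=29: fresh scan; Z[29]=0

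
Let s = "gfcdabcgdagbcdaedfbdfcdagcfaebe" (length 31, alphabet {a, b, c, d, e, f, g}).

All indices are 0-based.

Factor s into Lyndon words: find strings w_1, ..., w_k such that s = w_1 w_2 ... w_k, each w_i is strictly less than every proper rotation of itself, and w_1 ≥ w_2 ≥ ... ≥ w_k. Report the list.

emit factor 1: 'g' (i=0, period=1)
emit factor 2: 'f' (i=1, period=1)
emit factor 3: 'cd' (i=2, period=2)
emit factor 4: 'abcgdagbcdaedfbdfcdagcfaebe' (i=4, period=27)

["g", "f", "cd", "abcgdagbcdaedfbdfcdagcfaebe"]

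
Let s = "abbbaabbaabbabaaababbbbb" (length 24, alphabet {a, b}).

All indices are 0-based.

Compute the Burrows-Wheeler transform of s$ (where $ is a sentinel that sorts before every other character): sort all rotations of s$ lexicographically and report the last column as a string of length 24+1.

rank  rotation                   last
    0  $abbbaabbaabbabaaababbbbb  b
    1  aaababbbbb$abbbaabbaabbab  b
    2  aababbbbb$abbbaabbaabbaba  a
    3  aabbaabbabaaababbbbb$abbb  b
    4  aabbabaaababbbbb$abbbaabb  b
    5  abaaababbbbb$abbbaabbaabb  b
    6  ababbbbb$abbbaabbaabbabaa  a
    7  abbaabbabaaababbbbb$abbba  a
    8  abbabaaababbbbb$abbbaabba  a
    9  abbbaabbaabbabaaababbbbb$  $
   10  abbbbb$abbbaabbaabbabaaab  b
   11  b$abbbaabbaabbabaaababbbb  b
   12  baaababbbbb$abbbaabbaabba  a
   13  baabbaabbabaaababbbbb$abb  b
   14  baabbabaaababbbbb$abbbaab  b
   15  babaaababbbbb$abbbaabbaab  b
   16  babbbbb$abbbaabbaabbabaaa  a
   17  bb$abbbaabbaabbabaaababbb  b
   18  bbaabbaabbabaaababbbbb$ab  b
   19  bbaabbabaaababbbbb$abbbaa  a
   20  bbabaaababbbbb$abbbaabbaa  a
   21  bbb$abbbaabbaabbabaaababb  b
   22  bbbaabbaabbabaaababbbbb$a  a
   23  bbbb$abbbaabbaabbabaaabab  b
   24  bbbbb$abbbaabbaabbabaaaba  a

bbabbbaaa$bbabbbabbaababa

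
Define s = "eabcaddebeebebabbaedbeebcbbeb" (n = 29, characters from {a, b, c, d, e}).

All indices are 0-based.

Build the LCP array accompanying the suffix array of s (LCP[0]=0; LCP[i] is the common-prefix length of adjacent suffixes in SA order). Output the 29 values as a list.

[0, 2, 1, 1, 0, 1, 2, 1, 2, 1, 2, 1, 3, 2, 4, 0, 1, 0, 1, 1, 0, 1, 2, 2, 2, 3, 1, 1, 3]

sorted suffixes:
  #0 SA[0]=14  'abbaedbeebcbbeb'
  #1 SA[1]=1  'abcaddebeebebabbaedbeebcbbeb'
  #2 SA[2]=4  'addebeebebabbaedbeebcbbeb'
  #3 SA[3]=17  'aedbeebcbbeb'
  #4 SA[4]=28  'b'
  #5 SA[5]=13  'babbaedbeebcbbeb'
  #6 SA[6]=16  'baedbeebcbbeb'
  #7 SA[7]=15  'bbaedbeebcbbeb'
  #8 SA[8]=25  'bbeb'
  #9 SA[9]=2  'bcaddebeebebabbaedbeebcbbeb'
  #10 SA[10]=23  'bcbbeb'
  #11 SA[11]=26  'beb'
  #12 SA[12]=11  'bebabbaedbeebcbbeb'
  #13 SA[13]=20  'beebcbbeb'
  #14 SA[14]=8  'beebebabbaedbeebcbbeb'
  #15 SA[15]=3  'caddebeebebabbaedbeebcbbeb'
  #16 SA[16]=24  'cbbeb'
  #17 SA[17]=19  'dbeebcbbeb'
  #18 SA[18]=5  'ddebeebebabbaedbeebcbbeb'
  #19 SA[19]=6  'debeebebabbaedbeebcbbeb'
  #20 SA[20]=0  'eabcaddebeebebabbaedbeebcbbeb'
  #21 SA[21]=27  'eb'
  #22 SA[22]=12  'ebabbaedbeebcbbeb'
  #23 SA[23]=22  'ebcbbeb'
  #24 SA[24]=10  'ebebabbaedbeebcbbeb'
  #25 SA[25]=7  'ebeebebabbaedbeebcbbeb'
  #26 SA[26]=18  'edbeebcbbeb'
  #27 SA[27]=21  'eebcbbeb'
  #28 SA[28]=9  'eebebabbaedbeebcbbeb'

SA = [14, 1, 4, 17, 28, 13, 16, 15, 25, 2, 23, 26, 11, 20, 8, 3, 24, 19, 5, 6, 0, 27, 12, 22, 10, 7, 18, 21, 9]
rank  pair      lcp
   1  s[14:],s[1:]  2  'ab'
   2  s[1:],s[4:]  1  'a'
   3  s[4:],s[17:]  1  'a'
   4  s[17:],s[28:]  0  ''
   5  s[28:],s[13:]  1  'b'
   6  s[13:],s[16:]  2  'ba'
   7  s[16:],s[15:]  1  'b'
   8  s[15:],s[25:]  2  'bb'
   9  s[25:],s[2:]  1  'b'
  10  s[2:],s[23:]  2  'bc'
  11  s[23:],s[26:]  1  'b'
  12  s[26:],s[11:]  3  'beb'
  13  s[11:],s[20:]  2  'be'
  14  s[20:],s[8:]  4  'beeb'
  15  s[8:],s[3:]  0  ''
  16  s[3:],s[24:]  1  'c'
  17  s[24:],s[19:]  0  ''
  18  s[19:],s[5:]  1  'd'
  19  s[5:],s[6:]  1  'd'
  20  s[6:],s[0:]  0  ''
  21  s[0:],s[27:]  1  'e'
  22  s[27:],s[12:]  2  'eb'
  23  s[12:],s[22:]  2  'eb'
  24  s[22:],s[10:]  2  'eb'
  25  s[10:],s[7:]  3  'ebe'
  26  s[7:],s[18:]  1  'e'
  27  s[18:],s[21:]  1  'e'
  28  s[21:],s[9:]  3  'eeb'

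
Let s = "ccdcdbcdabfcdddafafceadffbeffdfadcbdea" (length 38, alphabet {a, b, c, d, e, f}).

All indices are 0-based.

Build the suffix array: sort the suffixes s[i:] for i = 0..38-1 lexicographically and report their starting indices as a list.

rank→(start, suffix):
  0 → (37, 'a')
  1 → (8, 'abfcdddafafceadffbeffdfadcbdea')
  2 → (31, 'adcbdea')
  3 → (21, 'adffbeffdfadcbdea')
  4 → (15, 'afafceadffbeffdfadcbdea')
  5 → (17, 'afceadffbeffdfadcbdea')
  6 → (5, 'bcdabfcdddafafceadffbeffdfadcbdea')
  7 → (34, 'bdea')
  8 → (25, 'beffdfadcbdea')
  9 → (9, 'bfcdddafafceadffbeffdfadcbdea')
  10 → (33, 'cbdea')
  11 → (0, 'ccdcdbcdabfcdddafafceadffbeffdfadcbdea')
  12 → (6, 'cdabfcdddafafceadffbeffdfadcbdea')
  13 → (3, 'cdbcdabfcdddafafceadffbeffdfadcbdea')
  14 → (1, 'cdcdbcdabfcdddafafceadffbeffdfadcbdea')
  15 → (11, 'cdddafafceadffbeffdfadcbdea')
  16 → (19, 'ceadffbeffdfadcbdea')
  17 → (7, 'dabfcdddafafceadffbeffdfadcbdea')
  18 → (14, 'dafafceadffbeffdfadcbdea')
  19 → (4, 'dbcdabfcdddafafceadffbeffdfadcbdea')
  20 → (32, 'dcbdea')
  21 → (2, 'dcdbcdabfcdddafafceadffbeffdfadcbdea')
  22 → (13, 'ddafafceadffbeffdfadcbdea')
  23 → (12, 'dddafafceadffbeffdfadcbdea')
  24 → (35, 'dea')
  25 → (29, 'dfadcbdea')
  26 → (22, 'dffbeffdfadcbdea')
  27 → (36, 'ea')
  28 → (20, 'eadffbeffdfadcbdea')
  29 → (26, 'effdfadcbdea')
  30 → (30, 'fadcbdea')
  31 → (16, 'fafceadffbeffdfadcbdea')
  32 → (24, 'fbeffdfadcbdea')
  33 → (10, 'fcdddafafceadffbeffdfadcbdea')
  34 → (18, 'fceadffbeffdfadcbdea')
  35 → (28, 'fdfadcbdea')
  36 → (23, 'ffbeffdfadcbdea')
  37 → (27, 'ffdfadcbdea')

[37, 8, 31, 21, 15, 17, 5, 34, 25, 9, 33, 0, 6, 3, 1, 11, 19, 7, 14, 4, 32, 2, 13, 12, 35, 29, 22, 36, 20, 26, 30, 16, 24, 10, 18, 28, 23, 27]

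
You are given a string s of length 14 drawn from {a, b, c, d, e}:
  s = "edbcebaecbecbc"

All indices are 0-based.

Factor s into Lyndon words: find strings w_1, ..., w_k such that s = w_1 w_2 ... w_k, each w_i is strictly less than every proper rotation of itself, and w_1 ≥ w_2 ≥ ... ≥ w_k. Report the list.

["e", "d", "bce", "b", "aecbecbc"]

emit factor 1: 'e' (i=0, period=1)
emit factor 2: 'd' (i=1, period=1)
emit factor 3: 'bce' (i=2, period=3)
emit factor 4: 'b' (i=5, period=1)
emit factor 5: 'aecbecbc' (i=6, period=8)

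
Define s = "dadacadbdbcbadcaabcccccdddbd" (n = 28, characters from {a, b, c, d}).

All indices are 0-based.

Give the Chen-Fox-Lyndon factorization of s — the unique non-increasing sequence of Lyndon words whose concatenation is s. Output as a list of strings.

["d", "ad", "acadbdbcbadc", "aabcccccdddbd"]

emit factor 1: 'd' (i=0, period=1)
emit factor 2: 'ad' (i=1, period=2)
emit factor 3: 'acadbdbcbadc' (i=3, period=12)
emit factor 4: 'aabcccccdddbd' (i=15, period=13)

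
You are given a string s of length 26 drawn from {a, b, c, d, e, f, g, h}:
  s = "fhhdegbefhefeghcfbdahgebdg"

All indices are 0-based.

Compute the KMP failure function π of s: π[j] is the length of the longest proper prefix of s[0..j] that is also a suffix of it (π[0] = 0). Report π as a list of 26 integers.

[0, 0, 0, 0, 0, 0, 0, 0, 1, 2, 0, 1, 0, 0, 0, 0, 1, 0, 0, 0, 0, 0, 0, 0, 0, 0]

π[0] = 0
j=1 s[j]='h': π[1]=0 (border '')
j=2 s[j]='h': π[2]=0 (border '')
j=3 s[j]='d': π[3]=0 (border '')
j=4 s[j]='e': π[4]=0 (border '')
j=5 s[j]='g': π[5]=0 (border '')
j=6 s[j]='b': π[6]=0 (border '')
j=7 s[j]='e': π[7]=0 (border '')
j=8 s[j]='f': π[8]=1 (border 'f')
j=9 s[j]='h': π[9]=2 (border 'fh')
j=10 s[j]='e': k: 2→0; π[10]=0 (border '')
j=11 s[j]='f': π[11]=1 (border 'f')
j=12 s[j]='e': k: 1→0; π[12]=0 (border '')
j=13 s[j]='g': π[13]=0 (border '')
j=14 s[j]='h': π[14]=0 (border '')
j=15 s[j]='c': π[15]=0 (border '')
j=16 s[j]='f': π[16]=1 (border 'f')
j=17 s[j]='b': k: 1→0; π[17]=0 (border '')
j=18 s[j]='d': π[18]=0 (border '')
j=19 s[j]='a': π[19]=0 (border '')
j=20 s[j]='h': π[20]=0 (border '')
j=21 s[j]='g': π[21]=0 (border '')
j=22 s[j]='e': π[22]=0 (border '')
j=23 s[j]='b': π[23]=0 (border '')
j=24 s[j]='d': π[24]=0 (border '')
j=25 s[j]='g': π[25]=0 (border '')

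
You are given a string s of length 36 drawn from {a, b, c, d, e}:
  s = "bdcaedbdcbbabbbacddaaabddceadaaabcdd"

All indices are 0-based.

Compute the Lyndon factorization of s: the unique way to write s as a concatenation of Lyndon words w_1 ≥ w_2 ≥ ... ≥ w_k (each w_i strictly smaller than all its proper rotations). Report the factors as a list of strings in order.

["bdc", "aedbdcbb", "abbbacdd", "aaabddcead", "aaabcdd"]

emit factor 1: 'bdc' (i=0, period=3)
emit factor 2: 'aedbdcbb' (i=3, period=8)
emit factor 3: 'abbbacdd' (i=11, period=8)
emit factor 4: 'aaabddcead' (i=19, period=10)
emit factor 5: 'aaabcdd' (i=29, period=7)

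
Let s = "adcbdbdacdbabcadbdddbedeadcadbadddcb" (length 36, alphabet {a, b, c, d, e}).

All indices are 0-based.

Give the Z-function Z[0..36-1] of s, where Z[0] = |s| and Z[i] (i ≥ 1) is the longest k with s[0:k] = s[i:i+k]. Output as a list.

[36, 0, 0, 0, 0, 0, 0, 1, 0, 0, 0, 1, 0, 0, 2, 0, 0, 0, 0, 0, 0, 0, 0, 0, 3, 0, 0, 2, 0, 0, 2, 0, 0, 0, 0, 0]

Z[0]=36
i=1: outside box; Z[1]=0
i=2: outside box; Z[2]=0
i=3: outside box; Z[3]=0
i=4: outside box; Z[4]=0
i=5: outside box; Z[5]=0
i=6: outside box; Z[6]=0
i=7: outside box; Z[7]=1 scan→box=[7,8)
i=8: outside box; Z[8]=0
i=9: outside box; Z[9]=0
i=10: outside box; Z[10]=0
i=11: outside box; Z[11]=1 scan→box=[11,12)
i=12: outside box; Z[12]=0
i=13: outside box; Z[13]=0
i=14: outside box; Z[14]=2 scan→box=[14,16)
i=15: min(r-i=1, Z[1]=0)=0; Z[15]=0
i=16: outside box; Z[16]=0
i=17: outside box; Z[17]=0
i=18: outside box; Z[18]=0
i=19: outside box; Z[19]=0
i=20: outside box; Z[20]=0
i=21: outside box; Z[21]=0
i=22: outside box; Z[22]=0
i=23: outside box; Z[23]=0
i=24: outside box; Z[24]=3 scan→box=[24,27)
i=25: min(r-i=2, Z[1]=0)=0; Z[25]=0
i=26: min(r-i=1, Z[2]=0)=0; Z[26]=0
i=27: outside box; Z[27]=2 scan→box=[27,29)
i=28: min(r-i=1, Z[1]=0)=0; Z[28]=0
i=29: outside box; Z[29]=0
i=30: outside box; Z[30]=2 scan→box=[30,32)
i=31: min(r-i=1, Z[1]=0)=0; Z[31]=0
i=32: outside box; Z[32]=0
i=33: outside box; Z[33]=0
i=34: outside box; Z[34]=0
i=35: outside box; Z[35]=0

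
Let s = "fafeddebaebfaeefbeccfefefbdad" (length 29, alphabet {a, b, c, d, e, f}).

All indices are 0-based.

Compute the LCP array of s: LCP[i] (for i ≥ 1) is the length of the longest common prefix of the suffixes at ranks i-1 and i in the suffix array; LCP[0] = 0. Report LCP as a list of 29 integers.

rank→(start, suffix):
  0 → (27, 'ad')
  1 → (8, 'aebfaeefbeccfefefbdad')
  2 → (12, 'aeefbeccfefefbdad')
  3 → (1, 'afeddebaebfaeefbeccfefefbdad')
  4 → (7, 'baebfaeefbeccfefefbdad')
  5 → (25, 'bdad')
  6 → (16, 'beccfefefbdad')
  7 → (10, 'bfaeefbeccfefefbdad')
  8 → (18, 'ccfefefbdad')
  9 → (19, 'cfefefbdad')
  10 → (28, 'd')
  11 → (26, 'dad')
  12 → (4, 'ddebaebfaeefbeccfefefbdad')
  13 → (5, 'debaebfaeefbeccfefefbdad')
  14 → (6, 'ebaebfaeefbeccfefefbdad')
  15 → (9, 'ebfaeefbeccfefefbdad')
  16 → (17, 'eccfefefbdad')
  17 → (3, 'eddebaebfaeefbeccfefefbdad')
  18 → (13, 'eefbeccfefefbdad')
  19 → (23, 'efbdad')
  20 → (14, 'efbeccfefefbdad')
  21 → (21, 'efefbdad')
  22 → (11, 'faeefbeccfefefbdad')
  23 → (0, 'fafeddebaebfaeefbeccfefefbdad')
  24 → (24, 'fbdad')
  25 → (15, 'fbeccfefefbdad')
  26 → (2, 'feddebaebfaeefbeccfefefbdad')
  27 → (22, 'fefbdad')
  28 → (20, 'fefefbdad')

SA = [27, 8, 12, 1, 7, 25, 16, 10, 18, 19, 28, 26, 4, 5, 6, 9, 17, 3, 13, 23, 14, 21, 11, 0, 24, 15, 2, 22, 20]
[i] adj suffixes → lcp
  [1] 27/8 → 1 ('a')
  [2] 8/12 → 2 ('ae')
  [3] 12/1 → 1 ('a')
  [4] 1/7 → 0 ('')
  [5] 7/25 → 1 ('b')
  [6] 25/16 → 1 ('b')
  [7] 16/10 → 1 ('b')
  [8] 10/18 → 0 ('')
  [9] 18/19 → 1 ('c')
  [10] 19/28 → 0 ('')
  [11] 28/26 → 1 ('d')
  [12] 26/4 → 1 ('d')
  [13] 4/5 → 1 ('d')
  [14] 5/6 → 0 ('')
  [15] 6/9 → 2 ('eb')
  [16] 9/17 → 1 ('e')
  [17] 17/3 → 1 ('e')
  [18] 3/13 → 1 ('e')
  [19] 13/23 → 1 ('e')
  [20] 23/14 → 3 ('efb')
  [21] 14/21 → 2 ('ef')
  [22] 21/11 → 0 ('')
  [23] 11/0 → 2 ('fa')
  [24] 0/24 → 1 ('f')
  [25] 24/15 → 2 ('fb')
  [26] 15/2 → 1 ('f')
  [27] 2/22 → 2 ('fe')
  [28] 22/20 → 3 ('fef')

[0, 1, 2, 1, 0, 1, 1, 1, 0, 1, 0, 1, 1, 1, 0, 2, 1, 1, 1, 1, 3, 2, 0, 2, 1, 2, 1, 2, 3]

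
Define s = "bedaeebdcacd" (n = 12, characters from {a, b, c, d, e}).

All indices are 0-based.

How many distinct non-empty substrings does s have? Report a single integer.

71

sorted suffixes:
  #0 SA[0]=9  'acd'
  #1 SA[1]=3  'aeebdcacd'
  #2 SA[2]=6  'bdcacd'
  #3 SA[3]=0  'bedaeebdcacd'
  #4 SA[4]=8  'cacd'
  #5 SA[5]=10  'cd'
  #6 SA[6]=11  'd'
  #7 SA[7]=2  'daeebdcacd'
  #8 SA[8]=7  'dcacd'
  #9 SA[9]=5  'ebdcacd'
  #10 SA[10]=1  'edaeebdcacd'
  #11 SA[11]=4  'eebdcacd'

SA = [9, 3, 6, 0, 8, 10, 11, 2, 7, 5, 1, 4]
[i] adj suffixes → lcp
  [1] 9/3 → 1 ('a')
  [2] 3/6 → 0 ('')
  [3] 6/0 → 1 ('b')
  [4] 0/8 → 0 ('')
  [5] 8/10 → 1 ('c')
  [6] 10/11 → 0 ('')
  [7] 11/2 → 1 ('d')
  [8] 2/7 → 1 ('d')
  [9] 7/5 → 0 ('')
  [10] 5/1 → 1 ('e')
  [11] 1/4 → 1 ('e')

n(n+1)/2 = 12·13/2 = 78
Σ LCP = 0 + 1 + 0 + 1 + 0 + 1 + 0 + 1 + 1 + 0 + 1 + 1 = 7
distinct = 78 − 7 = 71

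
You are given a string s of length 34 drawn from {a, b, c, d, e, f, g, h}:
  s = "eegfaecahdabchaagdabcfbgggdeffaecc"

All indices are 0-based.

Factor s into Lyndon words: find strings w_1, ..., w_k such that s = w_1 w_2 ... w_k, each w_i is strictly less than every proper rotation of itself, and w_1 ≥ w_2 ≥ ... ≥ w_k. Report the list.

["eegf", "aecahd", "abch", "aagdabcfbgggdeffaecc"]

emit factor 1: 'eegf' (i=0, period=4)
emit factor 2: 'aecahd' (i=4, period=6)
emit factor 3: 'abch' (i=10, period=4)
emit factor 4: 'aagdabcfbgggdeffaecc' (i=14, period=20)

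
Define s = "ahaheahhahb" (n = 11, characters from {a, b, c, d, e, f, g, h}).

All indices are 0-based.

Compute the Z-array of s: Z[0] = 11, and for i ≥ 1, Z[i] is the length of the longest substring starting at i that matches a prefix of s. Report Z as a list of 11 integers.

[11, 0, 2, 0, 0, 2, 0, 0, 2, 0, 0]

Z[0]=11
i=1: fresh scan; Z[1]=0
i=2: fresh scan; Z[2]=2 scan→box=[2,4)
i=3: min(r-i=1, Z[1]=0)=0; Z[3]=0
i=4: fresh scan; Z[4]=0
i=5: fresh scan; Z[5]=2 scan→box=[5,7)
i=6: min(r-i=1, Z[1]=0)=0; Z[6]=0
i=7: fresh scan; Z[7]=0
i=8: fresh scan; Z[8]=2 scan→box=[8,10)
i=9: min(r-i=1, Z[1]=0)=0; Z[9]=0
i=10: fresh scan; Z[10]=0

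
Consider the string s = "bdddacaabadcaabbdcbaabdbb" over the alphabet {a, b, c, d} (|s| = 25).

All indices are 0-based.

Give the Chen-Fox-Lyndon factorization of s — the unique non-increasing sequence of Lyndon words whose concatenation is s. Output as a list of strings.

emit factor 1: 'bddd' (i=0, period=4)
emit factor 2: 'ac' (i=4, period=2)
emit factor 3: 'aabadcaabbdcbaabdbb' (i=6, period=19)

["bddd", "ac", "aabadcaabbdcbaabdbb"]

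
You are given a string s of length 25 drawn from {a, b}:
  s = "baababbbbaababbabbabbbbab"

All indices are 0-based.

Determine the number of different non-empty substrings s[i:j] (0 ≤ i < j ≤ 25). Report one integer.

236

sorted suffixes:
  #0 SA[0]=9  'aababbabbabbbbab'
  #1 SA[1]=1  'aababbbbaababbabbabbbbab'
  #2 SA[2]=23  'ab'
  #3 SA[3]=10  'ababbabbabbbbab'
  #4 SA[4]=2  'ababbbbaababbabbabbbbab'
  #5 SA[5]=12  'abbabbabbbbab'
  #6 SA[6]=15  'abbabbbbab'
  #7 SA[7]=4  'abbbbaababbabbabbbbab'
  #8 SA[8]=18  'abbbbab'
  #9 SA[9]=24  'b'
  #10 SA[10]=8  'baababbabbabbbbab'
  #11 SA[11]=0  'baababbbbaababbabbabbbbab'
  #12 SA[12]=22  'bab'
  #13 SA[13]=11  'babbabbabbbbab'
  #14 SA[14]=14  'babbabbbbab'
  #15 SA[15]=3  'babbbbaababbabbabbbbab'
  #16 SA[16]=17  'babbbbab'
  #17 SA[17]=7  'bbaababbabbabbbbab'
  #18 SA[18]=21  'bbab'
  #19 SA[19]=13  'bbabbabbbbab'
  #20 SA[20]=16  'bbabbbbab'
  #21 SA[21]=6  'bbbaababbabbabbbbab'
  #22 SA[22]=20  'bbbab'
  #23 SA[23]=5  'bbbbaababbabbabbbbab'
  #24 SA[24]=19  'bbbbab'

SA = [9, 1, 23, 10, 2, 12, 15, 4, 18, 24, 8, 0, 22, 11, 14, 3, 17, 7, 21, 13, 16, 6, 20, 5, 19]
i: (SA[i-1],SA[i]) lcp shared
  1: (9,1) 6 'aababb'
  2: (1,23) 1 'a'
  3: (23,10) 2 'ab'
  4: (10,2) 5 'ababb'
  5: (2,12) 2 'ab'
  6: (12,15) 6 'abbabb'
  7: (15,4) 3 'abb'
  8: (4,18) 6 'abbbba'
  9: (18,24) 0 ''
  10: (24,8) 1 'b'
  11: (8,0) 7 'baababb'
  12: (0,22) 2 'ba'
  13: (22,11) 3 'bab'
  14: (11,14) 7 'babbabb'
  15: (14,3) 4 'babb'
  16: (3,17) 7 'babbbba'
  17: (17,7) 1 'b'
  18: (7,21) 3 'bba'
  19: (21,13) 4 'bbab'
  20: (13,16) 5 'bbabb'
  21: (16,6) 2 'bb'
  22: (6,20) 4 'bbba'
  23: (20,5) 3 'bbb'
  24: (5,19) 5 'bbbba'

n(n+1)/2 = 25·26/2 = 325
Σ LCP = 0 + 6 + 1 + 2 + 5 + 2 + 6 + 3 + 6 + 0 + 1 + 7 + 2 + 3 + 7 + 4 + 7 + 1 + 3 + 4 + 5 + 2 + 4 + 3 + 5 = 89
distinct = 325 − 89 = 236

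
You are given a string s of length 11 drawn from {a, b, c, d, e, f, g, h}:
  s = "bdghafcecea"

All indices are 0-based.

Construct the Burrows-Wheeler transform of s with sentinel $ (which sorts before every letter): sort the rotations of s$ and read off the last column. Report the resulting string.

aeh$efbccadg

rank  rotation      last
    0  $bdghafcecea  a
    1  a$bdghafcece  e
    2  afcecea$bdgh  h
    3  bdghafcecea$  $
    4  cea$bdghafce  e
    5  cecea$bdghaf  f
    6  dghafcecea$b  b
    7  ea$bdghafcec  c
    8  ecea$bdghafc  c
    9  fcecea$bdgha  a
   10  ghafcecea$bd  d
   11  hafcecea$bdg  g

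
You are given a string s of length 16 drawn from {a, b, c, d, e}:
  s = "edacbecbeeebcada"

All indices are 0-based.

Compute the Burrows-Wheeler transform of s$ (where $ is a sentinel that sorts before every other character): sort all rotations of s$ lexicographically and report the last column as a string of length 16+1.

rank  rotation           last
    0  $edacbecbeeebcada  a
    1  a$edacbecbeeebcad  d
    2  acbecbeeebcada$ed  d
    3  ada$edacbecbeeebc  c
    4  bcada$edacbecbeee  e
    5  becbeeebcada$edac  c
    6  beeebcada$edacbec  c
    7  cada$edacbecbeeeb  b
    8  cbecbeeebcada$eda  a
    9  cbeeebcada$edacbe  e
   10  da$edacbecbeeebca  a
   11  dacbecbeeebcada$e  e
   12  ebcada$edacbecbee  e
   13  ecbeeebcada$edacb  b
   14  edacbecbeeebcada$  $
   15  eebcada$edacbecbe  e
   16  eeebcada$edacbecb  b

addceccbaeaeeb$eb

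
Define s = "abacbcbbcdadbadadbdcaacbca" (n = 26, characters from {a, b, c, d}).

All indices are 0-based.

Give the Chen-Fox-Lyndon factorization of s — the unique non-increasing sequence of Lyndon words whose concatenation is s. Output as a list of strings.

emit factor 1: 'abacbcbbcdadbadadbdc' (i=0, period=20)
emit factor 2: 'aacbc' (i=20, period=5)
emit factor 3: 'a' (i=25, period=1)

["abacbcbbcdadbadadbdc", "aacbc", "a"]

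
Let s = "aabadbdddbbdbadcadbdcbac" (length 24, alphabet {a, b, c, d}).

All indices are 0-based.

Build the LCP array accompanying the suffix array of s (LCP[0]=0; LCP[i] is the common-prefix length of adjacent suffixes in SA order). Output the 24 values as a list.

rank→(start, suffix):
  0 → (0, 'aabadbdddbbdbadcadbdcbac')
  1 → (1, 'abadbdddbbdbadcadbdcbac')
  2 → (22, 'ac')
  3 → (16, 'adbdcbac')
  4 → (3, 'adbdddbbdbadcadbdcbac')
  5 → (13, 'adcadbdcbac')
  6 → (21, 'bac')
  7 → (2, 'badbdddbbdbadcadbdcbac')
  8 → (12, 'badcadbdcbac')
  9 → (9, 'bbdbadcadbdcbac')
  10 → (10, 'bdbadcadbdcbac')
  11 → (18, 'bdcbac')
  12 → (5, 'bdddbbdbadcadbdcbac')
  13 → (23, 'c')
  14 → (15, 'cadbdcbac')
  15 → (20, 'cbac')
  16 → (11, 'dbadcadbdcbac')
  17 → (8, 'dbbdbadcadbdcbac')
  18 → (17, 'dbdcbac')
  19 → (4, 'dbdddbbdbadcadbdcbac')
  20 → (14, 'dcadbdcbac')
  21 → (19, 'dcbac')
  22 → (7, 'ddbbdbadcadbdcbac')
  23 → (6, 'dddbbdbadcadbdcbac')

SA = [0, 1, 22, 16, 3, 13, 21, 2, 12, 9, 10, 18, 5, 23, 15, 20, 11, 8, 17, 4, 14, 19, 7, 6]
rank  pair      lcp
   1  s[0:],s[1:]  1  'a'
   2  s[1:],s[22:]  1  'a'
   3  s[22:],s[16:]  1  'a'
   4  s[16:],s[3:]  4  'adbd'
   5  s[3:],s[13:]  2  'ad'
   6  s[13:],s[21:]  0  ''
   7  s[21:],s[2:]  2  'ba'
   8  s[2:],s[12:]  3  'bad'
   9  s[12:],s[9:]  1  'b'
  10  s[9:],s[10:]  1  'b'
  11  s[10:],s[18:]  2  'bd'
  12  s[18:],s[5:]  2  'bd'
  13  s[5:],s[23:]  0  ''
  14  s[23:],s[15:]  1  'c'
  15  s[15:],s[20:]  1  'c'
  16  s[20:],s[11:]  0  ''
  17  s[11:],s[8:]  2  'db'
  18  s[8:],s[17:]  2  'db'
  19  s[17:],s[4:]  3  'dbd'
  20  s[4:],s[14:]  1  'd'
  21  s[14:],s[19:]  2  'dc'
  22  s[19:],s[7:]  1  'd'
  23  s[7:],s[6:]  2  'dd'

[0, 1, 1, 1, 4, 2, 0, 2, 3, 1, 1, 2, 2, 0, 1, 1, 0, 2, 2, 3, 1, 2, 1, 2]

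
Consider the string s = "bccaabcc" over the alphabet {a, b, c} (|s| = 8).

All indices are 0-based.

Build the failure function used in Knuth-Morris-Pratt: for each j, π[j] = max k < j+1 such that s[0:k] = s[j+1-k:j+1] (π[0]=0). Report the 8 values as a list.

[0, 0, 0, 0, 0, 1, 2, 3]

π[0] = 0
j=1 s[j]='c': π[1]=0 (border '')
j=2 s[j]='c': π[2]=0 (border '')
j=3 s[j]='a': π[3]=0 (border '')
j=4 s[j]='a': π[4]=0 (border '')
j=5 s[j]='b': π[5]=1 (border 'b')
j=6 s[j]='c': π[6]=2 (border 'bc')
j=7 s[j]='c': π[7]=3 (border 'bcc')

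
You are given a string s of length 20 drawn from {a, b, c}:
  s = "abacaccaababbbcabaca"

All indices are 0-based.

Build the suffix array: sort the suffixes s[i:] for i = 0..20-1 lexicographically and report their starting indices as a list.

[19, 7, 8, 15, 0, 10, 17, 2, 4, 9, 16, 1, 11, 12, 13, 18, 6, 14, 3, 5]

rank→(start, suffix):
  0 → (19, 'a')
  1 → (7, 'aababbbcabaca')
  2 → (8, 'ababbbcabaca')
  3 → (15, 'abaca')
  4 → (0, 'abacaccaababbbcabaca')
  5 → (10, 'abbbcabaca')
  6 → (17, 'aca')
  7 → (2, 'acaccaababbbcabaca')
  8 → (4, 'accaababbbcabaca')
  9 → (9, 'babbbcabaca')
  10 → (16, 'baca')
  11 → (1, 'bacaccaababbbcabaca')
  12 → (11, 'bbbcabaca')
  13 → (12, 'bbcabaca')
  14 → (13, 'bcabaca')
  15 → (18, 'ca')
  16 → (6, 'caababbbcabaca')
  17 → (14, 'cabaca')
  18 → (3, 'caccaababbbcabaca')
  19 → (5, 'ccaababbbcabaca')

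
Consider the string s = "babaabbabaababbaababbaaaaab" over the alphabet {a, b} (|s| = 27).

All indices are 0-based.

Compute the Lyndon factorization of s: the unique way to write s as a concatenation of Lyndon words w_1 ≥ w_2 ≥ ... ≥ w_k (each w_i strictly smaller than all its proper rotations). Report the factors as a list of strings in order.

["b", "ab", "aabbab", "aababb", "aababb", "aaaaab"]

emit factor 1: 'b' (i=0, period=1)
emit factor 2: 'ab' (i=1, period=2)
emit factor 3: 'aabbab' (i=3, period=6)
emit factor 4: 'aababb' (i=9, period=6)
emit factor 5: 'aababb' (i=15, period=6)
emit factor 6: 'aaaaab' (i=21, period=6)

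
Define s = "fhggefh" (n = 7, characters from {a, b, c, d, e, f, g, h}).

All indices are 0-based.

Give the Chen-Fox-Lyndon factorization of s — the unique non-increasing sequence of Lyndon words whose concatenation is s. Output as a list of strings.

["fhgg", "efh"]

emit factor 1: 'fhgg' (i=0, period=4)
emit factor 2: 'efh' (i=4, period=3)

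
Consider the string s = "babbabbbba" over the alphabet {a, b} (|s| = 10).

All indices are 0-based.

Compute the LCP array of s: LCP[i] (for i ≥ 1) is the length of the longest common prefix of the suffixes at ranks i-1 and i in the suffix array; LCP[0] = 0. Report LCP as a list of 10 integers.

rank→(start, suffix):
  0 → (9, 'a')
  1 → (1, 'abbabbbba')
  2 → (4, 'abbbba')
  3 → (8, 'ba')
  4 → (0, 'babbabbbba')
  5 → (3, 'babbbba')
  6 → (7, 'bba')
  7 → (2, 'bbabbbba')
  8 → (6, 'bbba')
  9 → (5, 'bbbba')

SA = [9, 1, 4, 8, 0, 3, 7, 2, 6, 5]
i: (SA[i-1],SA[i]) lcp shared
  1: (9,1) 1 'a'
  2: (1,4) 3 'abb'
  3: (4,8) 0 ''
  4: (8,0) 2 'ba'
  5: (0,3) 4 'babb'
  6: (3,7) 1 'b'
  7: (7,2) 3 'bba'
  8: (2,6) 2 'bb'
  9: (6,5) 3 'bbb'

[0, 1, 3, 0, 2, 4, 1, 3, 2, 3]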